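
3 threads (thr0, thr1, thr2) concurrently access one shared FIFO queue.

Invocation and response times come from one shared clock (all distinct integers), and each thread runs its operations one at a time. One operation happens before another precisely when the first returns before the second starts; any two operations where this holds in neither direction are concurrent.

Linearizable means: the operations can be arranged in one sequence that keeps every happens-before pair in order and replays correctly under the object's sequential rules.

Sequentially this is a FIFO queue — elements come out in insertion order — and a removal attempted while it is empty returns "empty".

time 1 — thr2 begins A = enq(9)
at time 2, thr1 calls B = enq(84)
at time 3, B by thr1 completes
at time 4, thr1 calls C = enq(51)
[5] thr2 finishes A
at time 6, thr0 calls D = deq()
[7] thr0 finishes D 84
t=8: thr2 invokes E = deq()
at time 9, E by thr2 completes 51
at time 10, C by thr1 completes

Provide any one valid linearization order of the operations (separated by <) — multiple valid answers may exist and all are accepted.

B < C < A < D < E

step 1: B enq(84) — queue <84>
step 2: C enq(51) — queue <84,51>
step 3: A enq(9) — queue <84,51,9>
step 4: D deq() → 84 — queue <51,9>
step 5: E deq() → 51 — queue <9>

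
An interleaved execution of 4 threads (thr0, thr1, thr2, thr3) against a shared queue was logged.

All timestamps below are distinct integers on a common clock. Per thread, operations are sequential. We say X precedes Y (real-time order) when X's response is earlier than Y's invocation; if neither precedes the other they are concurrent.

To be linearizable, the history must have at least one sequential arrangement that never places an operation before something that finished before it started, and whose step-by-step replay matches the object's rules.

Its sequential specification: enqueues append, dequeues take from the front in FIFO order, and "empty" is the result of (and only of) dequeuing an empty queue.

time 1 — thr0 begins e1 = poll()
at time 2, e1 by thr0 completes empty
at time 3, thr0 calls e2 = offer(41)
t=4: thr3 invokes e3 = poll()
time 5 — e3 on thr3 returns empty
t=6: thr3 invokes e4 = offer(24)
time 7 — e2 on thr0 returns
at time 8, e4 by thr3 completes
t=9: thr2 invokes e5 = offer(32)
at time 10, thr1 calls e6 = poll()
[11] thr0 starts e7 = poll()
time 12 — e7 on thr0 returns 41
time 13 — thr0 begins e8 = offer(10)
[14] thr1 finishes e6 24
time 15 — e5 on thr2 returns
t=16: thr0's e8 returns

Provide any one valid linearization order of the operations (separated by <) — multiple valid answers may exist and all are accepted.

e1 < e3 < e2 < e4 < e5 < e7 < e6 < e8

step 1: e1 poll() → empty — queue <>
step 2: e3 poll() → empty — queue <>
step 3: e2 offer(41) — queue <41>
step 4: e4 offer(24) — queue <41,24>
step 5: e5 offer(32) — queue <41,24,32>
step 6: e7 poll() → 41 — queue <24,32>
step 7: e6 poll() → 24 — queue <32>
step 8: e8 offer(10) — queue <32,10>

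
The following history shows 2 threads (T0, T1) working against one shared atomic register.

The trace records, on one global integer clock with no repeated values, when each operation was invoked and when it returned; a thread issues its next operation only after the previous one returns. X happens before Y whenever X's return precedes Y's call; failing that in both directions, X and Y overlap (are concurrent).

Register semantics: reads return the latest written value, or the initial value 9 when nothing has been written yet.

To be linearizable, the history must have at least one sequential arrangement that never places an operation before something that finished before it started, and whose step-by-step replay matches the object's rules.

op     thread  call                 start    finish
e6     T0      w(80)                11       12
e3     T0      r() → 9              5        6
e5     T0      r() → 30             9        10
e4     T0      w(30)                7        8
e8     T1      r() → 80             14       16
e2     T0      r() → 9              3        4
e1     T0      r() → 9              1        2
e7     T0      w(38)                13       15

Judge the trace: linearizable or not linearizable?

witness order: e1, e2, e3, e4, e5, e6, e8, e7
after step 1 (e1 r() → 9): value 9
after step 2 (e2 r() → 9): value 9
after step 3 (e3 r() → 9): value 9
after step 4 (e4 w(30)): value 30
after step 5 (e5 r() → 30): value 30
after step 6 (e6 w(80)): value 80
after step 7 (e8 r() → 80): value 80
after step 8 (e7 w(38)): value 38

linearizable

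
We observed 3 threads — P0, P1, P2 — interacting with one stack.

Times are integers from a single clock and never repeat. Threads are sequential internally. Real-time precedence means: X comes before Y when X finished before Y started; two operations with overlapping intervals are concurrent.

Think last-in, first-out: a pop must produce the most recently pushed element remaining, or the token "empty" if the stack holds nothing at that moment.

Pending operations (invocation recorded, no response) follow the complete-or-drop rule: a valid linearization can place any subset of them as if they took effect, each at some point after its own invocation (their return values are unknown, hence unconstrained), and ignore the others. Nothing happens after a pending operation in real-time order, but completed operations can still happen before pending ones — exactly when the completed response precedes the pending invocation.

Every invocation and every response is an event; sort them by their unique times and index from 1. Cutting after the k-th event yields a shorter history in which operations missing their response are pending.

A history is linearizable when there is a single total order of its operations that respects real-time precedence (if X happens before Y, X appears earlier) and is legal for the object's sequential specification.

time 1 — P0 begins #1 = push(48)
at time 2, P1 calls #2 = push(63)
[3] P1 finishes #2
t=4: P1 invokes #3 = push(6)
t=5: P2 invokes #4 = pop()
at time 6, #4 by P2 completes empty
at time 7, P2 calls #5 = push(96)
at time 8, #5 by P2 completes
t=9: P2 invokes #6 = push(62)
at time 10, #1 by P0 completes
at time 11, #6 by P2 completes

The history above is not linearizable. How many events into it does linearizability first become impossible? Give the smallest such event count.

events 1..5 are linearizable, e.g. via #1, #2:
step 1: #1 push(48) (pending, included) — stack <48>
step 2: #2 push(63) — stack <48,63>
include event 6 — #4 responding at 6 — and every candidate order breaks
no completion choice of the 2 pending operations (#1, #3) rescues it — every subset was tried
take #2, #4 (pending dropped): step 2 already fails, because #4 pop() → empty cannot occur there

6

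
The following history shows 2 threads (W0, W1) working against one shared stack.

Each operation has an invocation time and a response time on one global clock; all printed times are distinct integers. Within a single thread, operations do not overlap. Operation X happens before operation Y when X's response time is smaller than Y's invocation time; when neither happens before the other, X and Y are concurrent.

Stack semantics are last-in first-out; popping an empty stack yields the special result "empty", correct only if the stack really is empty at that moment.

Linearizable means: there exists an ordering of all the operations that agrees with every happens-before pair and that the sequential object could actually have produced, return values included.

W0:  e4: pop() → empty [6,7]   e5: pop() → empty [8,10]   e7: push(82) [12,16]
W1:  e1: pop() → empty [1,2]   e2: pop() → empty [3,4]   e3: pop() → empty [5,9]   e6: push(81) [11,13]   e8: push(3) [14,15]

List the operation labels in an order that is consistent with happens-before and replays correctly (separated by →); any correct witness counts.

step 1: e1 pop() → empty — stack <>
step 2: e2 pop() → empty — stack <>
step 3: e3 pop() → empty — stack <>
step 4: e4 pop() → empty — stack <>
step 5: e5 pop() → empty — stack <>
step 6: e6 push(81) — stack <81>
step 7: e7 push(82) — stack <81,82>
step 8: e8 push(3) — stack <81,82,3>

e1 → e2 → e3 → e4 → e5 → e6 → e7 → e8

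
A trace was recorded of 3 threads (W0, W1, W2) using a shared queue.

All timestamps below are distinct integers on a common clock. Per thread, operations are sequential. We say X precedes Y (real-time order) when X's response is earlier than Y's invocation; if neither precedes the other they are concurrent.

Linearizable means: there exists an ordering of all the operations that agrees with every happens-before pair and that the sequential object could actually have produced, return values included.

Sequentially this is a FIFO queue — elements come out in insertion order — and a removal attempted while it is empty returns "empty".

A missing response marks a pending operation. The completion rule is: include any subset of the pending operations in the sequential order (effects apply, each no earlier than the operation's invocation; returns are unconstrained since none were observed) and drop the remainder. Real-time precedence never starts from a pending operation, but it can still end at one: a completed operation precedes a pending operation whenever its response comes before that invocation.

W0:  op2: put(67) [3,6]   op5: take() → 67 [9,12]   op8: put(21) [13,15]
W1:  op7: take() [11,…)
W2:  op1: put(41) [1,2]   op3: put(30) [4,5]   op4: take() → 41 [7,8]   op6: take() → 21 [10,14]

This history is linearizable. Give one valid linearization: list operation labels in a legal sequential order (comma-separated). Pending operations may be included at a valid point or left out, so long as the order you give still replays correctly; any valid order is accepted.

1. op1 put(41), leaving queue <41>
2. op2 put(67), leaving queue <41,67>
3. op3 put(30), leaving queue <41,67,30>
4. op4 take() → 41, leaving queue <67,30>
5. op5 take() → 67, leaving queue <30>
6. op7 take() (pending, included), leaving queue <>
7. op8 put(21), leaving queue <21>
8. op6 take() → 21, leaving queue <>

op1, op2, op3, op4, op5, op7, op8, op6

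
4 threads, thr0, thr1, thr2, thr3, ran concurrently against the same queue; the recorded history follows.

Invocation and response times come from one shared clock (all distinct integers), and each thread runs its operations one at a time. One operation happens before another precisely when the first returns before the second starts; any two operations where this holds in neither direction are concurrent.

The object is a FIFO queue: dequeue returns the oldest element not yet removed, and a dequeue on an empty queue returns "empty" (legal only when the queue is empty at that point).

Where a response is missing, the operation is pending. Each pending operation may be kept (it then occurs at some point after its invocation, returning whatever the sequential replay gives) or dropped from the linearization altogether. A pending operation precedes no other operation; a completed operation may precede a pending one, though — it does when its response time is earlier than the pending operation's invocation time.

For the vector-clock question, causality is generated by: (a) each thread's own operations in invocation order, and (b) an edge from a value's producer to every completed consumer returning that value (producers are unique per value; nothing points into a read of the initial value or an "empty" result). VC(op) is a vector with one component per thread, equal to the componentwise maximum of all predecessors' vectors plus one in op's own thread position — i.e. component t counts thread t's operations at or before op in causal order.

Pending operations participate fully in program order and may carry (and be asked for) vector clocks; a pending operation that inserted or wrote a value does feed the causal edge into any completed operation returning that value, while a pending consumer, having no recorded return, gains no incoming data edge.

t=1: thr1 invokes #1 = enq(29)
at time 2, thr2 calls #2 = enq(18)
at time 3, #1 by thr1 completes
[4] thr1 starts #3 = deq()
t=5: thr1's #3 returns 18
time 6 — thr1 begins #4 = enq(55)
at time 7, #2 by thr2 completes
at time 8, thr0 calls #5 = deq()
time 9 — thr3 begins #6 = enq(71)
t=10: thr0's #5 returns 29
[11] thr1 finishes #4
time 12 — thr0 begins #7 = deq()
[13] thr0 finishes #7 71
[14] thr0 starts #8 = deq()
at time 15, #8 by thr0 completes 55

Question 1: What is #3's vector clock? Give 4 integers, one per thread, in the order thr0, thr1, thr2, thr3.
Answer: (0, 2, 1, 0)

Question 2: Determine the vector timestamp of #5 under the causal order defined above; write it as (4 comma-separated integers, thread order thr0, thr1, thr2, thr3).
Answer: (1, 1, 0, 0)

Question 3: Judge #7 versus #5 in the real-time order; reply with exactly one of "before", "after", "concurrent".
Answer: after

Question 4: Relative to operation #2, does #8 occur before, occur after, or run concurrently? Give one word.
Answer: after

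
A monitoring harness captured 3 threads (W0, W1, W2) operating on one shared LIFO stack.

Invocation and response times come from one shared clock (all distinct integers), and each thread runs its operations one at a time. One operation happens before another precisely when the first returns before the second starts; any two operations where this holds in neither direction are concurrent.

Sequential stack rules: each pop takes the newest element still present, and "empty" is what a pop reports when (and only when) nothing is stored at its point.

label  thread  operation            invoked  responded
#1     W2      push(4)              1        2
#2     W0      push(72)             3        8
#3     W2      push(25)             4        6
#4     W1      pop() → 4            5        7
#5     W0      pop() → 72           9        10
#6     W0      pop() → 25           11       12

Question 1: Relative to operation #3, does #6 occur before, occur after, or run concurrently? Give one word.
Answer: after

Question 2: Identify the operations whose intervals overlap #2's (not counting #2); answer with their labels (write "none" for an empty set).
Answer: #3, #4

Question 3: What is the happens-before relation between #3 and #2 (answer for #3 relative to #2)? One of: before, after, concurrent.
Answer: concurrent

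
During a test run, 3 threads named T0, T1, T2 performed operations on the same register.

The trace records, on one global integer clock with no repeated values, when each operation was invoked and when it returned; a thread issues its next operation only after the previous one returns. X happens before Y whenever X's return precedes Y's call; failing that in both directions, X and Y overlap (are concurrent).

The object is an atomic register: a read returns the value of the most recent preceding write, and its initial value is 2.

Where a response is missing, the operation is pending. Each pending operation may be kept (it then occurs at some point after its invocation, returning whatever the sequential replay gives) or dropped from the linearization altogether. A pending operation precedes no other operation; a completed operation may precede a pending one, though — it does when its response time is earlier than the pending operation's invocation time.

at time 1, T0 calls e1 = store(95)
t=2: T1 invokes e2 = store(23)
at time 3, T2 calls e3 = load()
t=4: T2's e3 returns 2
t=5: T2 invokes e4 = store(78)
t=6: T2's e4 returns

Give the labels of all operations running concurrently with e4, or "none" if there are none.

e4 spans [5,6]: anything still running between times 5 and 6 counts as concurrent
e1 [1,…): concurrent
e2 [2,…): concurrent
e3 [3,4]: before

e1, e2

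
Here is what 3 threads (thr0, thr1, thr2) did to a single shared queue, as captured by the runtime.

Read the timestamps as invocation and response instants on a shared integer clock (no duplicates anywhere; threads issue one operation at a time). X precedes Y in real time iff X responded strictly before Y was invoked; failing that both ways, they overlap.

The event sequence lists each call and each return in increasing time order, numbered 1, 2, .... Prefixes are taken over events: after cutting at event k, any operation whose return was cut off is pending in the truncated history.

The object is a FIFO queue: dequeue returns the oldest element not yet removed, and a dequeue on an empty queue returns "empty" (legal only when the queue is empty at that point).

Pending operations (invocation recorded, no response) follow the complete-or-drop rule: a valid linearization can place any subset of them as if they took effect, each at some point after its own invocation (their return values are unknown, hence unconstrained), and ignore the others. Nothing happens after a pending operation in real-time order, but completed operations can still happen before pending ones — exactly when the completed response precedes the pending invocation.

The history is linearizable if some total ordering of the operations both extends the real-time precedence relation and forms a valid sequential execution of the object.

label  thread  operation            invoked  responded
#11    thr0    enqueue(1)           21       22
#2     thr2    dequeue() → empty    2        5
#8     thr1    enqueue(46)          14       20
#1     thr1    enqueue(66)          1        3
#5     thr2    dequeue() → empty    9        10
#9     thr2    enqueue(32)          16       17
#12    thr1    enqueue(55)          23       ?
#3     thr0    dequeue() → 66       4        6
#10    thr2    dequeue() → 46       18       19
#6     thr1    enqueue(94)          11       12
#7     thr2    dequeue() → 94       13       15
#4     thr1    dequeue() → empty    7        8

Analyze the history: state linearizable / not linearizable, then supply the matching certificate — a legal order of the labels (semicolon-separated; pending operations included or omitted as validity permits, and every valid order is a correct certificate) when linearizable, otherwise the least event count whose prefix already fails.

step 1: #1 enqueue(66) — queue <66>
step 2: #3 dequeue() → 66 — queue <>
step 3: #2 dequeue() → empty — queue <>
step 4: #4 dequeue() → empty — queue <>
step 5: #5 dequeue() → empty — queue <>
step 6: #6 enqueue(94) — queue <94>
step 7: #7 dequeue() → 94 — queue <>
step 8: #8 enqueue(46) — queue <46>
step 9: #9 enqueue(32) — queue <46,32>
step 10: #10 dequeue() → 46 — queue <32>
step 11: #11 enqueue(1) — queue <32,1>

linearizable — witness: #1; #3; #2; #4; #5; #6; #7; #8; #9; #10; #11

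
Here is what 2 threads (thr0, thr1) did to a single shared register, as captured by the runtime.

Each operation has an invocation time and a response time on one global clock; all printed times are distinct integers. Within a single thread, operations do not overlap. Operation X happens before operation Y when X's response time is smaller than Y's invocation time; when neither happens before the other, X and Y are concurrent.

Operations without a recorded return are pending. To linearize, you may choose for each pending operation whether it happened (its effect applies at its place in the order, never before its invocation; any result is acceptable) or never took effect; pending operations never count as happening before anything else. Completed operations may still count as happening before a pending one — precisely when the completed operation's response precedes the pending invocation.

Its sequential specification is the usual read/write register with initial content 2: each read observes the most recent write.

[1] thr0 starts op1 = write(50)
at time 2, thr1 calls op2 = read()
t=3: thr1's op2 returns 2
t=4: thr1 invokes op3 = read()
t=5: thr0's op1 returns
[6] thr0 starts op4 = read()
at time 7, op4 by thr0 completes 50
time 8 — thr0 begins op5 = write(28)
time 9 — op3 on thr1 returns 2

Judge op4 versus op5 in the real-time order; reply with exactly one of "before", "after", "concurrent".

op4 spans [6,7], op5 spans [8,…)
resp(op4)=7 < inv(op5)=8

before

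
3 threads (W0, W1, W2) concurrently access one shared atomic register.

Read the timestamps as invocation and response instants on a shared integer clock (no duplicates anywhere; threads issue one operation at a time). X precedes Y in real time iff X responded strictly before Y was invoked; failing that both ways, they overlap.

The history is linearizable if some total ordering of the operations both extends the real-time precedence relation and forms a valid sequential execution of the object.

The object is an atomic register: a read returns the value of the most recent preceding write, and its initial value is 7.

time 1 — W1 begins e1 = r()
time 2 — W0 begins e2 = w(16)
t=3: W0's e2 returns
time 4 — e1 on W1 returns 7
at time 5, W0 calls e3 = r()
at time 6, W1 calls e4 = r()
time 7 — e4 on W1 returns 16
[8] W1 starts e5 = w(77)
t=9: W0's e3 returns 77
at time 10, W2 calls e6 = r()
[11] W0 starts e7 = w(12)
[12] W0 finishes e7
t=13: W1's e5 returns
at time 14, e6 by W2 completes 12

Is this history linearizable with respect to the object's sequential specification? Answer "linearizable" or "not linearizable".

witness order: e1, e2, e4, e5, e3, e7, e6
after step 1 (e1 r() → 7): value 7
after step 2 (e2 w(16)): value 16
after step 3 (e4 r() → 16): value 16
after step 4 (e5 w(77)): value 77
after step 5 (e3 r() → 77): value 77
after step 6 (e7 w(12)): value 12
after step 7 (e6 r() → 12): value 12

linearizable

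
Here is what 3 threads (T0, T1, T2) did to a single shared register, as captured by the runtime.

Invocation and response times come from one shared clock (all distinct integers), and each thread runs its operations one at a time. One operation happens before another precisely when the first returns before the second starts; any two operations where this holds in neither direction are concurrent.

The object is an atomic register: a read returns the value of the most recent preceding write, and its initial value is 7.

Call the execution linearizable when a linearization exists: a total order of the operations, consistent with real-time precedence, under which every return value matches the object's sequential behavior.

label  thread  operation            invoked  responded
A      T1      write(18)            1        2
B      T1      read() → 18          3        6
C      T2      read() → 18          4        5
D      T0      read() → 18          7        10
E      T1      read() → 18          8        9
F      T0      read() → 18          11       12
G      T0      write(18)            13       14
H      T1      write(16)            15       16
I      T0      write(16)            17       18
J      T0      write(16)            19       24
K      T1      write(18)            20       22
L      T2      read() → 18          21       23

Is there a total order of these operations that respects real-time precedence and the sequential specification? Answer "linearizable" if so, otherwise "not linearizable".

linearizable

a witness: A, B, C, D, E, F, G, H, I, J, K, L
after step 1 (A write(18)): value 18
after step 2 (B read() → 18): value 18
after step 3 (C read() → 18): value 18
after step 4 (D read() → 18): value 18
after step 5 (E read() → 18): value 18
after step 6 (F read() → 18): value 18
after step 7 (G write(18)): value 18
after step 8 (H write(16)): value 16
after step 9 (I write(16)): value 16
after step 10 (J write(16)): value 16
after step 11 (K write(18)): value 18
after step 12 (L read() → 18): value 18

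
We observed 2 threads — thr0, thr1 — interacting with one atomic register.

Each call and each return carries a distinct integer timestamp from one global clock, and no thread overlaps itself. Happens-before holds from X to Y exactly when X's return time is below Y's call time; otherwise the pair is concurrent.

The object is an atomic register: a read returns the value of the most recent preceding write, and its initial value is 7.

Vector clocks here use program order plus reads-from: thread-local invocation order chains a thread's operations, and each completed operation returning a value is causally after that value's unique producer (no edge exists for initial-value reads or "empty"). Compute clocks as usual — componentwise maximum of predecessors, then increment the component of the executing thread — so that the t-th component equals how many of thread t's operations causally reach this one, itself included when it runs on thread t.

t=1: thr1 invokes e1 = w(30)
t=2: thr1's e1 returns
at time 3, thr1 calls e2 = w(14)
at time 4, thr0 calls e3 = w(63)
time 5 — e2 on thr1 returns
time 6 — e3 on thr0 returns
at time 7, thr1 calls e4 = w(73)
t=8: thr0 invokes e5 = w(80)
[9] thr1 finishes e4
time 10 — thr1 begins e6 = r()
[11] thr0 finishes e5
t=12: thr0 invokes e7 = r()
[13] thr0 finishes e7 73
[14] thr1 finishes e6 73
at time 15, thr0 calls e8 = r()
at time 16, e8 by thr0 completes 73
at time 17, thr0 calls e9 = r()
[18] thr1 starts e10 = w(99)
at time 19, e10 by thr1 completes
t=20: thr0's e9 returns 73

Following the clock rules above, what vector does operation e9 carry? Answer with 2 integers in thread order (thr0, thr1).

(5, 3)

no predecessors for e1 (invoked 1): thr1 increments from zero → (0, 1)
no predecessors for e3 (invoked 4): thr0 increments from zero → (1, 0)
merge at e2 (invoked 3): VC(e1)=(0, 1), own-thread bump on thr1 → (0, 2)
merge at e5 (invoked 8): VC(e3)=(1, 0), own-thread bump on thr0 → (2, 0)
merge at e4 (invoked 7): VC(e2)=(0, 2), own-thread bump on thr1 → (0, 3)
merge at e6 (invoked 10): VC(e4)=(0, 3), own-thread bump on thr1 → (0, 4)
merge at e10 (invoked 18): VC(e6)=(0, 4), own-thread bump on thr1 → (0, 5)
merge at e7 (invoked 12): VC(e4)=(0, 3), VC(e5)=(2, 0), own-thread bump on thr0 → (3, 3)
merge at e8 (invoked 15): VC(e4)=(0, 3), VC(e7)=(3, 3), own-thread bump on thr0 → (4, 3)
merge at e9 (invoked 17): VC(e4)=(0, 3), VC(e8)=(4, 3), own-thread bump on thr0 → (5, 3)
target: VC(e9) = (5, 3)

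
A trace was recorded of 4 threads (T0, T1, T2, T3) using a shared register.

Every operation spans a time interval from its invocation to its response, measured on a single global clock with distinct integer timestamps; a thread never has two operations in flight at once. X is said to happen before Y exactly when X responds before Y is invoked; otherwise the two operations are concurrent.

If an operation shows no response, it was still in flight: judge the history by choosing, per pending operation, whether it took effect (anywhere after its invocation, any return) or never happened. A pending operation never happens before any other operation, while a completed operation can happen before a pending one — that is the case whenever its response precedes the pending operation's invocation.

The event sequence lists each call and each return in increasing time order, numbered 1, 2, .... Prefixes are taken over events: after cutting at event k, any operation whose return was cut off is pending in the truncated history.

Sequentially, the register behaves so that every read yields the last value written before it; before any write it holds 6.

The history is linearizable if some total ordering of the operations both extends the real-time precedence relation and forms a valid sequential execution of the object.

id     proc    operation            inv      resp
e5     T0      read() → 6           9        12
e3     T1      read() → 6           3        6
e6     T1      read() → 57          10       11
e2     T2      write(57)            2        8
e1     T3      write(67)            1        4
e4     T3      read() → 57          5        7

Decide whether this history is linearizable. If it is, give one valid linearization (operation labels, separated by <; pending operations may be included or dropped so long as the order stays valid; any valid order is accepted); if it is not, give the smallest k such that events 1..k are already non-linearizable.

prefix check: 1..11 passes, 1..12 fails once e5's time-12 response joins
checked exhaustively: 24 real-time-consistent orders of 6 completed operations, zero legal register replays
sample order e1, e2, e3, e4, e5, e6 stalls at step 3 — e3 read() → 6 has no legal effect
sample order e1, e2, e3, e4, e6, e5 stalls at step 3 — e3 read() → 6 has no legal effect

not linearizable — minimal violating prefix: 12 events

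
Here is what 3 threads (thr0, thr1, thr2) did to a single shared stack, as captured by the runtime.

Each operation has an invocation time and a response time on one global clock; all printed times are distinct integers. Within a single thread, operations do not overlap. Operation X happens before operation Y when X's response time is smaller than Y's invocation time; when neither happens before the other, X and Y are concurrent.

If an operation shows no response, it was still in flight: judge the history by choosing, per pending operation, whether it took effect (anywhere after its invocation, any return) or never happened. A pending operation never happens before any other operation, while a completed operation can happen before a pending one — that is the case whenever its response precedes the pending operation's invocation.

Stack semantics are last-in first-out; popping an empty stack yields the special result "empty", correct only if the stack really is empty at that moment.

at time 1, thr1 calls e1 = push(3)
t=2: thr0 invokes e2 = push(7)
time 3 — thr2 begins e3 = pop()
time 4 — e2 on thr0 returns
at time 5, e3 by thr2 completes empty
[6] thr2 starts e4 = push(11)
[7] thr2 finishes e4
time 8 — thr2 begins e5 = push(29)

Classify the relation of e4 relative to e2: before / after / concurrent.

after

e4 spans [6,7], e2 spans [2,4]
resp(e2)=4 < inv(e4)=6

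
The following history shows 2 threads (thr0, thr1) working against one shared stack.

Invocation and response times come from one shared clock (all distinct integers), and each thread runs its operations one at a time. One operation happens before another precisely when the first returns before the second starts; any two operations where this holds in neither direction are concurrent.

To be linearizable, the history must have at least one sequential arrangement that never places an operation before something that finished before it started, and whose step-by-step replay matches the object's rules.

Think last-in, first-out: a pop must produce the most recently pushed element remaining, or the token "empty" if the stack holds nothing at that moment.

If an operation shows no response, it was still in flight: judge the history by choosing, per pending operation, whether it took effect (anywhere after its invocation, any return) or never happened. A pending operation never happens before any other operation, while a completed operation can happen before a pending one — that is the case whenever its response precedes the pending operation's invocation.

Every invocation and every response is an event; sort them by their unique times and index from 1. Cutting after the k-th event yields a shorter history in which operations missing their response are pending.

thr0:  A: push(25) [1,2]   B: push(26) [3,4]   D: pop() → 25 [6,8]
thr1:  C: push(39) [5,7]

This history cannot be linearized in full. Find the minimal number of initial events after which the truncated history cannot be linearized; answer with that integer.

one valid order for events 1..7 is A, B, C:
after step 1 (A push(25)): stack <25>
after step 2 (B push(26)): stack <25,26>
after step 3 (C push(39)): stack <25,26,39>
adding event 8 (D responds at 8) leaves no legal real-time order
one such order, A, B, C, D, breaks at step 4 where D pop() → 25 is illegal
one such order, A, B, D, C, breaks at step 3 where D pop() → 25 is illegal

8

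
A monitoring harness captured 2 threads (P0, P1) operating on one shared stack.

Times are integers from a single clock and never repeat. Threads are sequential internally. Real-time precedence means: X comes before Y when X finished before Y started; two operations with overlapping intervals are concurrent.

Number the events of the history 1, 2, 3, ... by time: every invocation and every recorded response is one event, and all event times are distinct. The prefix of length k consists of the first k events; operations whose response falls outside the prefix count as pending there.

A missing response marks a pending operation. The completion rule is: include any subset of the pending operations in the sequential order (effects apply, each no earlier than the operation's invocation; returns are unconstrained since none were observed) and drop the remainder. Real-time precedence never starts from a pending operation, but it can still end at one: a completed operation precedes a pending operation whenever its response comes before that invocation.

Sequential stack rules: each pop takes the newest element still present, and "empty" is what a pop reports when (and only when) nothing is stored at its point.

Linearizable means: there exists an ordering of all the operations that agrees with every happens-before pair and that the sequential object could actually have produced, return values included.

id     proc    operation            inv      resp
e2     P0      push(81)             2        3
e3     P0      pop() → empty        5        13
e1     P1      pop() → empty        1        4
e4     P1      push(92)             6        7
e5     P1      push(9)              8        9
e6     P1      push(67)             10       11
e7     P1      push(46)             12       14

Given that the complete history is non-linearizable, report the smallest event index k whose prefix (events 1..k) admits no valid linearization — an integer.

one valid order for events 1..12 is e1, e2, e3, e4, e5, e6:
step 1: e1 pop() → empty — stack <>
step 2: e2 push(81) — stack <81>
step 3: e3 pop() (pending, included) — stack <>
step 4: e4 push(92) — stack <92>
step 5: e5 push(9) — stack <92,9>
step 6: e6 push(67) — stack <92,9,67>
event 13 — e3's response, time 13 — after it, nothing linearizes
no completion choice of the 1 pending operation (e7) rescues it — every subset was tried
for example e1, e2, e3, e4, e5, e6 (pending dropped) fails at step 3: e3 pop() → empty is not legal there
for example e1, e2, e4, e3, e5, e6 (pending dropped) fails at step 4: e3 pop() → empty is not legal there

13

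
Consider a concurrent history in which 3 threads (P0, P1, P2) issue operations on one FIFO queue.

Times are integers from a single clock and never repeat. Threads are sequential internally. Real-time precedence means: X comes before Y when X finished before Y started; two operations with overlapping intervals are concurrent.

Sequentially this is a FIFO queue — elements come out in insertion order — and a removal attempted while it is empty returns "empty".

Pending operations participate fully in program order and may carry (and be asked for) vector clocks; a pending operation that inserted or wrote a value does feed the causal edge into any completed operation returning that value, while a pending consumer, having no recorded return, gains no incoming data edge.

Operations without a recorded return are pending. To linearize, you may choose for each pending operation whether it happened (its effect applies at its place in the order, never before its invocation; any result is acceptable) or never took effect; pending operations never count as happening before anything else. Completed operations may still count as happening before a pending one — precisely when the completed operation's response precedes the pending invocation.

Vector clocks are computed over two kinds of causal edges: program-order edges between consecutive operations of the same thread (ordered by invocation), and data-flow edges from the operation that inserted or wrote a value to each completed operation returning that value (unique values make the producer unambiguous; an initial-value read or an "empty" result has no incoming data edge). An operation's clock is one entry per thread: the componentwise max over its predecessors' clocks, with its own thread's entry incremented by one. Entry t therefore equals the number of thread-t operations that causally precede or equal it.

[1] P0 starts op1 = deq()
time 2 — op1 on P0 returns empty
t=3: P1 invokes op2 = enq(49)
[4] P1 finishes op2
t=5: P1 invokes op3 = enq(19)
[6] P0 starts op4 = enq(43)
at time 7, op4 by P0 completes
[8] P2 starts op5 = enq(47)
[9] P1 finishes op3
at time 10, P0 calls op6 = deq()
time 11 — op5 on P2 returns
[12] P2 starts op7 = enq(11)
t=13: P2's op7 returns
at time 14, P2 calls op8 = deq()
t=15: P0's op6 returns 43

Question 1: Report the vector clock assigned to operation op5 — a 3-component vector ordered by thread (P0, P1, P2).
(0, 0, 1)

no predecessors for op5 (invoked 8): P2 increments from zero → (0, 0, 1)
no predecessors for op2 (invoked 3): P1 increments from zero → (0, 1, 0)
no predecessors for op1 (invoked 1): P0 increments from zero → (1, 0, 0)
op7 (invocation 12): componentwise max over VC(op5)=(0, 0, 1), +1 at P2, giving (0, 0, 2)
op3 (invocation 5): componentwise max over VC(op2)=(0, 1, 0), +1 at P1, giving (0, 2, 0)
op4 (invocation 6): componentwise max over VC(op1)=(1, 0, 0), +1 at P0, giving (2, 0, 0)
op8 (invocation 14): componentwise max over VC(op7)=(0, 0, 2), +1 at P2, giving (0, 0, 3)
op6 (invocation 10): componentwise max over VC(op4)=(2, 0, 0), +1 at P0, giving (3, 0, 0)
target: VC(op5) = (0, 0, 1)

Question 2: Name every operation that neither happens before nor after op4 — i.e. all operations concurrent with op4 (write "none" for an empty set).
op3

op4 spans [6,7]: anything still running between times 6 and 7 counts as concurrent
op1 [1,2]: before
op2 [3,4]: before
op3 [5,9]: concurrent
op5 [8,11]: after
op6 [10,15]: after
op7 [12,13]: after
op8 [14,…): after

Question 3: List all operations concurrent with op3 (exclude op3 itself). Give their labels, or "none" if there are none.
op4, op5

overlap test against op3 [5,9]: concurrent iff the interval meets 5..9
op1 [1,2]: before
op2 [3,4]: before
op4 [6,7]: concurrent
op5 [8,11]: concurrent
op6 [10,15]: after
op7 [12,13]: after
op8 [14,…): after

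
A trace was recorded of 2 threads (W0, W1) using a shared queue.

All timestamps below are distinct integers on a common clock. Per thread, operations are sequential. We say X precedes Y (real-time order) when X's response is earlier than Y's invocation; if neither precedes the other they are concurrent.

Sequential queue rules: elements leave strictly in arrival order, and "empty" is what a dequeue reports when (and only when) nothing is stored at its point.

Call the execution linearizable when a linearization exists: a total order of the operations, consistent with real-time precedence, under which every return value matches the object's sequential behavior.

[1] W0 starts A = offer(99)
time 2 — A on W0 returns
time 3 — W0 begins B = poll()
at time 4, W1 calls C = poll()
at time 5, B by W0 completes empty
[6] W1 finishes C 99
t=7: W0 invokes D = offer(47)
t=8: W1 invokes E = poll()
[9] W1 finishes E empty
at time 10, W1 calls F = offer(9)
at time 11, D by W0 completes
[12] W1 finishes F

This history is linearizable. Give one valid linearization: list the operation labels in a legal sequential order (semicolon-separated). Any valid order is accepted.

after step 1 (A offer(99)): queue <99>
after step 2 (C poll() → 99): queue <>
after step 3 (B poll() → empty): queue <>
after step 4 (E poll() → empty): queue <>
after step 5 (D offer(47)): queue <47>
after step 6 (F offer(9)): queue <47,9>

A; C; B; E; D; F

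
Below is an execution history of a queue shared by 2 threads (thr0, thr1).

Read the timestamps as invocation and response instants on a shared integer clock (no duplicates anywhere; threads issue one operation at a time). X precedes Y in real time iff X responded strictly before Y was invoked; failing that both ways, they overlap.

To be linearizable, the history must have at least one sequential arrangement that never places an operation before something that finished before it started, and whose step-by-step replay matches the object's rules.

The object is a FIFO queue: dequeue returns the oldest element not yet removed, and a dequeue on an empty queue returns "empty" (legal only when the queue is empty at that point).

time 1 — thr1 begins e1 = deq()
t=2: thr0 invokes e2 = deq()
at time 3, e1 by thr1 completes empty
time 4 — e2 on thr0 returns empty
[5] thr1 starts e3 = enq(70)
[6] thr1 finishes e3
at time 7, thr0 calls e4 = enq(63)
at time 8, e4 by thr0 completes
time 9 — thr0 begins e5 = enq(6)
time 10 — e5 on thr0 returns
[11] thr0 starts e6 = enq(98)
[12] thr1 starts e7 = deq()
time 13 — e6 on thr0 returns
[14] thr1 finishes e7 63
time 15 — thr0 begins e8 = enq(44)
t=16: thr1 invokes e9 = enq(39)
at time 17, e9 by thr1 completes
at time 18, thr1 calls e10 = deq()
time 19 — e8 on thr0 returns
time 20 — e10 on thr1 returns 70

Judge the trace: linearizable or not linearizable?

not linearizable

prefix check: 1..13 passes, 1..14 fails once e7's time-14 response joins
7 completed operations, 4 real-time-consistent orders — every queue replay fails
one such order, e1, e2, e3, e4, e5, e6, e7, breaks at step 7 where e7 deq() → 63 is illegal
one such order, e1, e2, e3, e4, e5, e7, e6, breaks at step 6 where e7 deq() → 63 is illegal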